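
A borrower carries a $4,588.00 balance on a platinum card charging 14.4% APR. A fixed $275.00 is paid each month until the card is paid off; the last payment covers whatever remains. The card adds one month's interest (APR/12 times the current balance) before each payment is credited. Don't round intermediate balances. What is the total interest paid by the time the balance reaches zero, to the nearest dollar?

Monthly rate r = 14.4%/12 = 1.2% = 0.012.
Payoff takes n = ⌈−ln(1 − rB₀/P)/ln(1+r)⌉ = ⌈18.728⌉ = 19 payments; the last is $200.52.
Total paid = 18·$275.00 + $200.52 = $5,150.52.
Total interest = total paid − principal = $5,150.52 − $4,588.00 = $562.52.

$563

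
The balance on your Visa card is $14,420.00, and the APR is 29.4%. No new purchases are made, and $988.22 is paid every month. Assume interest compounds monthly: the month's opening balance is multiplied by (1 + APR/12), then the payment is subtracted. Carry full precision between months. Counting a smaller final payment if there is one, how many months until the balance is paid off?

Monthly rate r = 29.4%/12 = 2.45% = 0.0245.
Recurrence: B ← B·(1+r) − $988.22.
Month 1: interest $353.29; balance after payment $13,785.07.
Month 2: interest $337.73; balance after payment $13,134.58.
Closed form: n = −ln(1 − rB₀/P)/ln(1+r) = −ln(0.6425)/ln(1.0245) ≈ 18.277, so the balance reaches zero during payment 19.

19 payments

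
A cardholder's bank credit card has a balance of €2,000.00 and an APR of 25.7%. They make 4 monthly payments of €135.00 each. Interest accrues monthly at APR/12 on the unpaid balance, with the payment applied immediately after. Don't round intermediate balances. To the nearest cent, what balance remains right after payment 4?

€1,619.32

Monthly rate r = 25.7%/12 = 2.14167% = 0.0214167.
Each month: B ← B·(1+r) − €135.00.
Month 1: interest €42.83; balance after payment €1,907.83.
Month 2: interest €40.86; balance after payment €1,813.69.
Month 3: interest €38.84; balance after payment €1,717.54.
Month 4: interest €36.78; balance after payment €1,619.32.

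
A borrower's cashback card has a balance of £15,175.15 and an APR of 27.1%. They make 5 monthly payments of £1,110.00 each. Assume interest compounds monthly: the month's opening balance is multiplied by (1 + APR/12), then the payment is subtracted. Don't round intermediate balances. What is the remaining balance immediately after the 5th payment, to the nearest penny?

Monthly rate r = 27.1%/12 = 2.25833% = 0.0225833.
Each month: B ← B·(1+r) − £1,110.00.
Month 1: interest £342.71; balance after payment £14,407.86.
Month 2: interest £325.38; balance after payment £13,623.23.
Month 3: interest £307.66; balance after payment £12,820.89.
Month 4: interest £289.54; balance after payment £12,000.43.
Month 5: interest £271.01; balance after payment £11,161.44.

£11,161.44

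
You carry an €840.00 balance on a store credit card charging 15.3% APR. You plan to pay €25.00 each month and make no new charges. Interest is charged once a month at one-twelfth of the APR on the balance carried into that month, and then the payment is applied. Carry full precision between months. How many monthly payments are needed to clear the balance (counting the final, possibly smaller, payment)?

Monthly rate r = 15.3%/12 = 1.275% = 0.01275.
Recurrence: B ← B·(1+r) − €25.00.
Month 1: interest €10.71; balance after payment €825.71.
Month 2: interest €10.53; balance after payment €811.24.
Closed form: n = −ln(1 − rB₀/P)/ln(1+r) = −ln(0.5716)/ln(1.01275) ≈ 44.147, so the balance reaches zero during payment 45.

45 payments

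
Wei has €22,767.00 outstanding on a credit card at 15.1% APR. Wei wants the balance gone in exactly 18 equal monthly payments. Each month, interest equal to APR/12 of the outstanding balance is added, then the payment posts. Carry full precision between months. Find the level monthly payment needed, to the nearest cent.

€1,421.39

Monthly rate r = 15.1%/12 = 1.25833% = 0.0125833.
Level-payment amortization: P = B₀·r / (1 − (1+r)^(−n)) = 22767.00·0.0125833 / (1 − 1.01258^(−18)).
Denominator 1 − (1+r)^(−18) = 0.201553074.
P = 286.485 / 0.201553074 ≈ 1421.39.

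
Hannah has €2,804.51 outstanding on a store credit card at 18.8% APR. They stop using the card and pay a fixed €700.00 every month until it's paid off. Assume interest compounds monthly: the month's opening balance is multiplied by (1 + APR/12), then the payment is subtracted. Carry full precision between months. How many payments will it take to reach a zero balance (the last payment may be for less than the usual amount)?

5 payments

Monthly rate r = 18.8%/12 = 1.56667% = 0.0156667.
Recurrence: B ← B·(1+r) − €700.00.
Month 1: interest €43.94; balance after payment €2,148.45.
Month 2: interest €33.66; balance after payment €1,482.11.
Month 3: interest €23.22; balance after payment €805.33.
Month 4: interest €12.62; balance after payment €117.94.
Month 5: interest €1.85; balance after payment €0.00.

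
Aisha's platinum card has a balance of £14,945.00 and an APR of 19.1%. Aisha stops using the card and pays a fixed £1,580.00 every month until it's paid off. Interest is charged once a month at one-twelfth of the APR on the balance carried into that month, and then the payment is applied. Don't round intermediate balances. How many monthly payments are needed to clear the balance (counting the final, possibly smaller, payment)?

Monthly rate r = 19.1%/12 = 1.59167% = 0.0159167.
Recurrence: B ← B·(1+r) − £1,580.00.
Month 1: interest £237.87; balance after payment £13,602.87.
Month 2: interest £216.51; balance after payment £12,239.39.
Closed form: n = −ln(1 − rB₀/P)/ln(1+r) = −ln(0.84945)/ln(1.01592) ≈ 10.333, so the balance reaches zero during payment 11.

11 months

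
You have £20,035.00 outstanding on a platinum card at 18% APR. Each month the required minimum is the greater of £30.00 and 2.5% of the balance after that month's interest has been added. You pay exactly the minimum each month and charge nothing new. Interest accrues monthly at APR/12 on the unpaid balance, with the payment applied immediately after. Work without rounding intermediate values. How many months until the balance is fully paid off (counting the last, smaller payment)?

332 months

Monthly rate r = 18%/12 = 1.5% = 0.015.
While 2.5% of the post-interest balance exceeds £30.00, each month B ← (B·(1+r))·(1 − 0.025), i.e. B shrinks by the factor (1+r)·0.975 = 0.98962.
This holds for months 1–272. Entering month 273 the balance is £1,174.38; 2.5% of the post-interest balance is now below £30.00, so the flat £30.00 minimum applies from here.
From month 273 a fixed £30.00 at rate r clears £1,174.38 in 60 more payments. Total: 272 + 60 = 332 months.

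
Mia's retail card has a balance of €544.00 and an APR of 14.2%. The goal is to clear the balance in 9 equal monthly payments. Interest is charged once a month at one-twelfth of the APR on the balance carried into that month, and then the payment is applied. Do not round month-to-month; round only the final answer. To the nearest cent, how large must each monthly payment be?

Monthly rate r = 14.2%/12 = 1.18333% = 0.0118333.
Level-payment amortization: P = B₀·r / (1 − (1+r)^(−n)) = 544.00·0.0118333 / (1 − 1.01183^(−9)).
Denominator 1 − (1+r)^(−9) = 0.100462739.
P = 6.43733 / 0.100462739 ≈ 64.08.

€64.08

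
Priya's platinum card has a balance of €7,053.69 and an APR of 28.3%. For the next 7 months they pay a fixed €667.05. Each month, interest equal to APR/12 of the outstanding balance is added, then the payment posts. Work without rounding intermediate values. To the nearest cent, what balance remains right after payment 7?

Monthly rate r = 28.3%/12 = 2.35833% = 0.0235833.
Each month: B ← B·(1+r) − €667.05.
Month 1: interest €166.35; balance after payment €6,552.99.
Month 2: interest €154.54; balance after payment €6,040.48.
Month 3: interest €142.45; balance after payment €5,515.89.
Month 4: interest €130.08; balance after payment €4,978.92.
Month 5: interest €117.42; balance after payment €4,429.29.
Month 6: interest €104.46; balance after payment €3,866.70.
Month 7: interest €91.19; balance after payment €3,290.83.

€3,290.83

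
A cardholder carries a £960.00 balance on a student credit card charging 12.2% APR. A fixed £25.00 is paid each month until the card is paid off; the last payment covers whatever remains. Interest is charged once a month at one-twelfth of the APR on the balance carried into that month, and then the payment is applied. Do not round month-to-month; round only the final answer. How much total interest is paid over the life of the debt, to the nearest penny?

£263.28

Monthly rate r = 12.2%/12 = 1.01667% = 0.0101667.
Payoff takes n = ⌈−ln(1 − rB₀/P)/ln(1+r)⌉ = ⌈48.931⌉ = 49 payments; the last is £23.28.
Total paid = 48·£25.00 + £23.28 = £1,223.28.
Total interest = total paid − principal = £1,223.28 − £960.00 = £263.28.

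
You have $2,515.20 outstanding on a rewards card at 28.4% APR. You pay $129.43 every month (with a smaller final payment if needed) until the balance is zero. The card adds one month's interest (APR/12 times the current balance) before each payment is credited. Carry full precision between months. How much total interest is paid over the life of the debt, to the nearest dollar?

Monthly rate r = 28.4%/12 = 2.36667% = 0.0236667.
Payoff takes n = ⌈−ln(1 − rB₀/P)/ln(1+r)⌉ = ⌈26.336⌉ = 27 payments; the last is $43.82.
Total paid = 26·$129.43 + $43.82 = $3,409.00.
Total interest = total paid − principal = $3,409.00 − $2,515.20 = $893.80.

$894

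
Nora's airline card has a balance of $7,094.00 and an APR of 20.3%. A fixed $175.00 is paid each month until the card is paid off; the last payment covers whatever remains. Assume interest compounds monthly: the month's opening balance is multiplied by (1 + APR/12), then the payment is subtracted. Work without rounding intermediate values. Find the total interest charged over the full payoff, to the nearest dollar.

Monthly rate r = 20.3%/12 = 1.69167% = 0.0169167.
Payoff takes n = ⌈−ln(1 − rB₀/P)/ln(1+r)⌉ = ⌈69.005⌉ = 70 payments; the last is $0.95.
Total paid = 69·$175.00 + $0.95 = $12,075.95.
Total interest = total paid − principal = $12,075.95 − $7,094.00 = $4,981.95.

$4,982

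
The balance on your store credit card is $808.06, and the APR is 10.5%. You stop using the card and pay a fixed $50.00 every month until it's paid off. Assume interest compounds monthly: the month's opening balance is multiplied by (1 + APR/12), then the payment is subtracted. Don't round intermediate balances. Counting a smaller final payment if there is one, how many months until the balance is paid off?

18 months

Monthly rate r = 10.5%/12 = 0.875% = 0.00875.
Recurrence: B ← B·(1+r) − $50.00.
Month 1: interest $7.07; balance after payment $765.13.
Month 2: interest $6.69; balance after payment $721.83.
Closed form: n = −ln(1 − rB₀/P)/ln(1+r) = −ln(0.85859)/ln(1.00875) ≈ 17.501, so the balance reaches zero during payment 18.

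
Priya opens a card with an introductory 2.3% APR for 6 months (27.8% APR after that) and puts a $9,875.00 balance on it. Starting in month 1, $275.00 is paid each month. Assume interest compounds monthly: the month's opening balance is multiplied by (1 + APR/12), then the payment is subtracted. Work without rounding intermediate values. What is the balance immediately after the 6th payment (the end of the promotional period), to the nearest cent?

Promo months 1–6 at r₀ = 2.3%/12 = 0.00191667; months 7+ at r₁ = 27.8%/12 = 0.0231667.
After month 6: iterate B ← B·(1+r₀) − $275.00 for 6 months → $8,331.18.

$8,331.18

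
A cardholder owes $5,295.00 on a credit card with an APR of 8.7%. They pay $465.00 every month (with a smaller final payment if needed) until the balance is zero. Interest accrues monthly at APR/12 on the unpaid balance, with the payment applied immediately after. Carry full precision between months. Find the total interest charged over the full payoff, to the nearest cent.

$251.52

Monthly rate r = 8.7%/12 = 0.725% = 0.00725.
Payoff takes n = ⌈−ln(1 − rB₀/P)/ln(1+r)⌉ = ⌈11.928⌉ = 12 payments; the last is $431.52.
Total paid = 11·$465.00 + $431.52 = $5,546.52.
Total interest = total paid − principal = $5,546.52 − $5,295.00 = $251.52.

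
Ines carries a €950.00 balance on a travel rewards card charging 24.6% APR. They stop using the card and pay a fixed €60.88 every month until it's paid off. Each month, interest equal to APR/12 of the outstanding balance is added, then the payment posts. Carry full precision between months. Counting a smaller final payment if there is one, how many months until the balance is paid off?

19 months

Monthly rate r = 24.6%/12 = 2.05% = 0.0205.
Recurrence: B ← B·(1+r) − €60.88.
Month 1: interest €19.48; balance after payment €908.60.
Month 2: interest €18.63; balance after payment €866.34.
Closed form: n = −ln(1 − rB₀/P)/ln(1+r) = −ln(0.68011)/ln(1.0205) ≈ 18.997, so the balance reaches zero during payment 19.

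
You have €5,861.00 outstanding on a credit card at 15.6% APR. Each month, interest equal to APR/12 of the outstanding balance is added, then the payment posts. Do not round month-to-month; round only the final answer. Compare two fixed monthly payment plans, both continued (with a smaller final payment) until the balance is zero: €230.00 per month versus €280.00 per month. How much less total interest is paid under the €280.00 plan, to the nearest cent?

€279.64

Monthly rate r = 15.6%/12 = 1.3% = 0.013.
At €230.00/mo: n = ⌈−ln(1 − rB₀/P)/ln(1+r)⌉ = 32 payments (last €35.41); total interest = total paid − €5,861.00 = €1,304.41.
At €280.00/mo: 25 payments (last €165.77); total interest €1,024.77.
Interest saved = €1,304.41 − €1,024.77 = €279.64.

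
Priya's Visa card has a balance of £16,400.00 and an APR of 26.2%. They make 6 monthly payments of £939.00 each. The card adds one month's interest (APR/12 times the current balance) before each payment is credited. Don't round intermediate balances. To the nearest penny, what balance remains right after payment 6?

Monthly rate r = 26.2%/12 = 2.18333% = 0.0218333.
Each month: B ← B·(1+r) − £939.00.
Month 1: interest £358.07; balance after payment £15,819.07.
Month 2: interest £345.38; balance after payment £15,225.45.
Month 3: interest £332.42; balance after payment £14,618.87.
Month 4: interest £319.18; balance after payment £13,999.05.
Month 5: interest £305.65; balance after payment £13,365.70.
Month 6: interest £291.82; balance after payment £12,718.51.

£12,718.51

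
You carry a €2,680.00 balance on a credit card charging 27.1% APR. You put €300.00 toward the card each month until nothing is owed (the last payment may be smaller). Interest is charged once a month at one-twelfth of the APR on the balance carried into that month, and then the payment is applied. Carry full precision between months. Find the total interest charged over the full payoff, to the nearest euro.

€347

Monthly rate r = 27.1%/12 = 2.25833% = 0.0225833.
Payoff takes n = ⌈−ln(1 − rB₀/P)/ln(1+r)⌉ = ⌈10.090⌉ = 11 payments; the last is €27.21.
Total paid = 10·€300.00 + €27.21 = €3,027.21.
Total interest = total paid − principal = €3,027.21 − €2,680.00 = €347.21.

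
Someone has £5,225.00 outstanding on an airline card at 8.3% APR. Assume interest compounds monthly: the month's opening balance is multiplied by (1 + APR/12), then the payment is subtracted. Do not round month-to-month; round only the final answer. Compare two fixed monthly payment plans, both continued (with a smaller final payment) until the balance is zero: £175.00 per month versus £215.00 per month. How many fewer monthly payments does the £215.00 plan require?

Monthly rate r = 8.3%/12 = 0.691667% = 0.00691667.
At £175.00/mo: n = ⌈−ln(1 − rB₀/P)/ln(1+r)⌉ = 34 payments (last £97.96); total interest = total paid − £5,225.00 = £647.96.
At £215.00/mo: 27 payments (last £150.44); total interest £515.44.
Payments saved = 34 − 27 = 7.

7 fewer payments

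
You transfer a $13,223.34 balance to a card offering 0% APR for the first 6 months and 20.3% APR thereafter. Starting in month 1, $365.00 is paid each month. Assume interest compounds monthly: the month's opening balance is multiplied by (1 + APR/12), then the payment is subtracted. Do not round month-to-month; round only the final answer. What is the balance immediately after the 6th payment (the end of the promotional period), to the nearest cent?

$11,033.34

Promo months 1–6 at r₀ = 0%/12 = 0; months 7+ at r₁ = 20.3%/12 = 0.0169167.
After month 6 (no interest yet): B = $13,223.34 − 6·$365.00 = $11,033.34.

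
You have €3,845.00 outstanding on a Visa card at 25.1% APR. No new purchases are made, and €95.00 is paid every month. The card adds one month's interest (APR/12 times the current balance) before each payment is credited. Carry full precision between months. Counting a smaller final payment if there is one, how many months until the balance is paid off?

91 payments

Monthly rate r = 25.1%/12 = 2.09167% = 0.0209167.
Recurrence: B ← B·(1+r) − €95.00.
Month 1: interest €80.42; balance after payment €3,830.42.
Month 2: interest €80.12; balance after payment €3,815.54.
Closed form: n = −ln(1 − rB₀/P)/ln(1+r) = −ln(0.15343)/ln(1.02092) ≈ 90.554, so the balance reaches zero during payment 91.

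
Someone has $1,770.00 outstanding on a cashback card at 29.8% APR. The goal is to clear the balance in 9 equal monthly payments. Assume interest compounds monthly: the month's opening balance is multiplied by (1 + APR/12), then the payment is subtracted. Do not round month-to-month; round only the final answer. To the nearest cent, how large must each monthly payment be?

Monthly rate r = 29.8%/12 = 2.48333% = 0.0248333.
Level-payment amortization: P = B₀·r / (1 − (1+r)^(−n)) = 1770.00·0.0248333 / (1 − 1.02483^(−9)).
Denominator 1 − (1+r)^(−9) = 0.198098887.
P = 43.955 / 0.198098887 ≈ 221.88.

$221.88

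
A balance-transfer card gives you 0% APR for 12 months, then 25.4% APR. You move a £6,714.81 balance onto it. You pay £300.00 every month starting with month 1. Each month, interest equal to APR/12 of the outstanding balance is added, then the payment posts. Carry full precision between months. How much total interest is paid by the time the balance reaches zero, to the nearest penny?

Promo months 1–12 at r₀ = 0%/12 = 0; months 13+ at r₁ = 25.4%/12 = 0.0211667.
After month 12 (no interest yet): B = £6,714.81 − 12·£300.00 = £3,114.81.
Then at r₁ with £300.00/mo: n₂ = −ln(1 − r₁·B/P)/ln(1+r₁) ≈ 11.85 → 12 more payments.
Total paid = 23·£300.00 + £254.77 = £7,154.77; interest = £7,154.77 − £6,714.81 = £439.96.

£439.96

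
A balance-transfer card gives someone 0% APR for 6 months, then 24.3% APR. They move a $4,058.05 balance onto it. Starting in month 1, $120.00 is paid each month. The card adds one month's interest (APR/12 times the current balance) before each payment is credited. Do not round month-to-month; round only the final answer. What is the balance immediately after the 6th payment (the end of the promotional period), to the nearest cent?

Promo months 1–6 at r₀ = 0%/12 = 0; months 7+ at r₁ = 24.3%/12 = 0.02025.
After month 6 (no interest yet): B = $4,058.05 − 6·$120.00 = $3,338.05.

$3,338.05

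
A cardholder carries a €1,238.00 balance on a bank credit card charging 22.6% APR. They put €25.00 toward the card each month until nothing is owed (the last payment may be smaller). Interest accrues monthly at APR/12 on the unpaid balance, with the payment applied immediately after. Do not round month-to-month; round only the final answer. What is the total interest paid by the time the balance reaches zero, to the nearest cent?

Monthly rate r = 22.6%/12 = 1.88333% = 0.0188333.
Payoff takes n = ⌈−ln(1 − rB₀/P)/ln(1+r)⌉ = ⌈144.575⌉ = 145 payments; the last is €14.43.
Total paid = 144·€25.00 + €14.43 = €3,614.43.
Total interest = total paid − principal = €3,614.43 − €1,238.00 = €2,376.43.

€2,376.43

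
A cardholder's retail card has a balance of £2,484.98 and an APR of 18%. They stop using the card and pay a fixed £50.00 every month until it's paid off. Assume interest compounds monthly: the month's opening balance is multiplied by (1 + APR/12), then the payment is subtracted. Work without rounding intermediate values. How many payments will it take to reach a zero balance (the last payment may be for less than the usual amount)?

Monthly rate r = 18%/12 = 1.5% = 0.015.
Recurrence: B ← B·(1+r) − £50.00.
Month 1: interest £37.27; balance after payment £2,472.25.
Month 2: interest £37.08; balance after payment £2,459.34.
Closed form: n = −ln(1 − rB₀/P)/ln(1+r) = −ln(0.25451)/ln(1.015) ≈ 91.911, so the balance reaches zero during payment 92.

92 months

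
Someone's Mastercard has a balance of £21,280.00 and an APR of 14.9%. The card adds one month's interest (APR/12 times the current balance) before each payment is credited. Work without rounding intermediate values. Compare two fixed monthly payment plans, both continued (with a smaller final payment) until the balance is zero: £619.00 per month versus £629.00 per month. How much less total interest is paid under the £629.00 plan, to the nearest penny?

£148.79

Monthly rate r = 14.9%/12 = 1.24167% = 0.0124167.
At £619.00/mo: n = ⌈−ln(1 − rB₀/P)/ln(1+r)⌉ = 46 payments (last £66.41); total interest = total paid − £21,280.00 = £6,641.41.
At £629.00/mo: 45 payments (last £96.62); total interest £6,492.62.
Interest saved = £6,641.41 − £6,492.62 = £148.79.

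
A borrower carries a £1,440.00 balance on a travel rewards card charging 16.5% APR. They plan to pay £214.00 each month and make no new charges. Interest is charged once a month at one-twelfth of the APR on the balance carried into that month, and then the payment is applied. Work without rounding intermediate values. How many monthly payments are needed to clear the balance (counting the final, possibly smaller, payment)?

Monthly rate r = 16.5%/12 = 1.375% = 0.01375.
Recurrence: B ← B·(1+r) − £214.00.
Month 1: interest £19.80; balance after payment £1,245.80.
Month 2: interest £17.13; balance after payment £1,048.93.
Closed form: n = −ln(1 − rB₀/P)/ln(1+r) = −ln(0.90748)/ln(1.01375) ≈ 7.109, so the balance reaches zero during payment 8.

8 payments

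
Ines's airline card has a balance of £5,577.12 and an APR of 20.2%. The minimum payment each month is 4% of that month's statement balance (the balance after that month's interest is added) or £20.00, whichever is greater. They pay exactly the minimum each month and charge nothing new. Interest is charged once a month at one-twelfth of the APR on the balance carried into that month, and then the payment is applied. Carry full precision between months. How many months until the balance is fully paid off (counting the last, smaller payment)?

Monthly rate r = 20.2%/12 = 1.68333% = 0.0168333.
While 4% of the post-interest balance exceeds £20.00, each month B ← (B·(1+r))·(1 − 0.04), i.e. B shrinks by the factor (1+r)·0.96 = 0.97616.
This holds for months 1–101. Entering month 102 the balance is £487.56; 4% of the post-interest balance is now below £20.00, so the flat £20.00 minimum applies from here.
From month 102 a fixed £20.00 at rate r clears £487.56 in 32 more payments. Total: 101 + 32 = 133 months.

133 months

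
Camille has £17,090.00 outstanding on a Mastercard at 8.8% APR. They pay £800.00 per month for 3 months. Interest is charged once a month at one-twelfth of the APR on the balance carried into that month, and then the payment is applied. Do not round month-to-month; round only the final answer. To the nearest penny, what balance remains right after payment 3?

£15,051.10

Monthly rate r = 8.8%/12 = 0.733333% = 0.00733333.
Each month: B ← B·(1+r) − £800.00.
Month 1: interest £125.33; balance after payment £16,415.33.
Month 2: interest £120.38; balance after payment £15,735.71.
Month 3: interest £115.40; balance after payment £15,051.10.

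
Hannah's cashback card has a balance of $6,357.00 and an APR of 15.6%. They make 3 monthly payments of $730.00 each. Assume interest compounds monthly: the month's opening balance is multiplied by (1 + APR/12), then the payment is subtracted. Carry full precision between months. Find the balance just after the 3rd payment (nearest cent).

$4,389.57

Monthly rate r = 15.6%/12 = 1.3% = 0.013.
Each month: B ← B·(1+r) − $730.00.
Month 1: interest $82.64; balance after payment $5,709.64.
Month 2: interest $74.23; balance after payment $5,053.87.
Month 3: interest $65.70; balance after payment $4,389.57.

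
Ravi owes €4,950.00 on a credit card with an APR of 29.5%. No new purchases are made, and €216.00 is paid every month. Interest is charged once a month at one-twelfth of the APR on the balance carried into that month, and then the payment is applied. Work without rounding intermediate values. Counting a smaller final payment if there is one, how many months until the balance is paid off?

Monthly rate r = 29.5%/12 = 2.45833% = 0.0245833.
Recurrence: B ← B·(1+r) − €216.00.
Month 1: interest €121.69; balance after payment €4,855.69.
Month 2: interest €119.37; balance after payment €4,759.06.
Closed form: n = −ln(1 − rB₀/P)/ln(1+r) = −ln(0.43663)/ln(1.02458) ≈ 34.121, so the balance reaches zero during payment 35.

35 months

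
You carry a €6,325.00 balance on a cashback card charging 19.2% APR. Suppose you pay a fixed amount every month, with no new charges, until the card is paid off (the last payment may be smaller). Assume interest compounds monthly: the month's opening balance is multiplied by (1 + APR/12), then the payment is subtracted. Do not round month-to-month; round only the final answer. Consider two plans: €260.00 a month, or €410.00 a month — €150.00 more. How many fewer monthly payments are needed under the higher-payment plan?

Monthly rate r = 19.2%/12 = 1.6% = 0.016.
At €260.00/mo: n = ⌈−ln(1 − rB₀/P)/ln(1+r)⌉ = 32 payments (last €15.88); total interest = total paid − €6,325.00 = €1,750.88.
At €410.00/mo: 18 payments (last €352.10); total interest €997.10.
Payments saved = 32 − 18 = 14.

14 fewer payments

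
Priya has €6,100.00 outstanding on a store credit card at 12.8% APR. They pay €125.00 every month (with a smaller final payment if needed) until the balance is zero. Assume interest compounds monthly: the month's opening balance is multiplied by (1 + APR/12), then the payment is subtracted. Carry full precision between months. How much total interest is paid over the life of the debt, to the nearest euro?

€2,560

Monthly rate r = 12.8%/12 = 1.06667% = 0.0106667.
Payoff takes n = ⌈−ln(1 − rB₀/P)/ln(1+r)⌉ = ⌈69.281⌉ = 70 payments; the last is €35.22.
Total paid = 69·€125.00 + €35.22 = €8,660.22.
Total interest = total paid − principal = €8,660.22 − €6,100.00 = €2,560.22.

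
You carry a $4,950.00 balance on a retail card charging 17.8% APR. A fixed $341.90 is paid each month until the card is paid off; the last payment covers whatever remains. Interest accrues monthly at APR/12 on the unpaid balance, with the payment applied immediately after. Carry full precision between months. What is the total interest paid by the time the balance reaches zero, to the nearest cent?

Monthly rate r = 17.8%/12 = 1.48333% = 0.0148333.
Payoff takes n = ⌈−ln(1 − rB₀/P)/ln(1+r)⌉ = ⌈16.419⌉ = 17 payments; the last is $143.88.
Total paid = 16·$341.90 + $143.88 = $5,614.28.
Total interest = total paid − principal = $5,614.28 − $4,950.00 = $664.28.

$664.28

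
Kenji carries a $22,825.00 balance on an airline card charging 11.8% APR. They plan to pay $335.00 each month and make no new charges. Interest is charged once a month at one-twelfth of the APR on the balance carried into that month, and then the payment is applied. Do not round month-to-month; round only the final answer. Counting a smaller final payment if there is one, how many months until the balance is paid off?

114 payments

Monthly rate r = 11.8%/12 = 0.983333% = 0.00983333.
Recurrence: B ← B·(1+r) − $335.00.
Month 1: interest $224.45; balance after payment $22,714.45.
Month 2: interest $223.36; balance after payment $22,602.80.
Closed form: n = −ln(1 − rB₀/P)/ln(1+r) = −ln(0.33001)/ln(1.00983) ≈ 113.295, so the balance reaches zero during payment 114.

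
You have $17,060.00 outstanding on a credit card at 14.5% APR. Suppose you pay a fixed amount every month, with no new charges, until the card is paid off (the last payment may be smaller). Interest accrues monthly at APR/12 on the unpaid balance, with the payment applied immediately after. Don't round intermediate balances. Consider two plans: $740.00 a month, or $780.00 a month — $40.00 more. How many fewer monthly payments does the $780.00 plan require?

Monthly rate r = 14.5%/12 = 1.20833% = 0.0120833.
At $740.00/mo: n = ⌈−ln(1 − rB₀/P)/ln(1+r)⌉ = 28 payments (last $137.76); total interest = total paid − $17,060.00 = $3,057.76.
At $780.00/mo: 26 payments (last $432.27); total interest $2,872.27.
Payments saved = 28 − 26 = 2.

2 fewer payments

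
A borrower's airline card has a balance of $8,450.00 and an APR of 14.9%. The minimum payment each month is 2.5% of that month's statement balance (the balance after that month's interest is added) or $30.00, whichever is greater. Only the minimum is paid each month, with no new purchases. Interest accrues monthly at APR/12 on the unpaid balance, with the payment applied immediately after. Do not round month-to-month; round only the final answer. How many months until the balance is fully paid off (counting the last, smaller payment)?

Monthly rate r = 14.9%/12 = 1.24167% = 0.0124167.
While 2.5% of the post-interest balance exceeds $30.00, each month B ← (B·(1+r))·(1 − 0.025), i.e. B shrinks by the factor (1+r)·0.975 = 0.98711.
This holds for months 1–152. Entering month 153 the balance is $1,175.36; 2.5% of the post-interest balance is now below $30.00, so the flat $30.00 minimum applies from here.
From month 153 a fixed $30.00 at rate r clears $1,175.36 in 55 more payments. Total: 152 + 55 = 207 months.

207 months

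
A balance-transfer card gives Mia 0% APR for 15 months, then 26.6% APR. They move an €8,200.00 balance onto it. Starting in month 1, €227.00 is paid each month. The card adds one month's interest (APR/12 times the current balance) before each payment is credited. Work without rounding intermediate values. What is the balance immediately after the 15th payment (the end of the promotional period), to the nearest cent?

Promo months 1–15 at r₀ = 0%/12 = 0; months 16+ at r₁ = 26.6%/12 = 0.0221667.
After month 15 (no interest yet): B = €8,200.00 − 15·€227.00 = €4,795.00.

€4,795.00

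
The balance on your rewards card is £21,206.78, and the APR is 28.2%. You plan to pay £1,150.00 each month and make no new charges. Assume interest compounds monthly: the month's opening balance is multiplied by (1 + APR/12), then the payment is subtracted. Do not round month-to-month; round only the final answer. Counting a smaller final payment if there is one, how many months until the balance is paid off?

25 payments

Monthly rate r = 28.2%/12 = 2.35% = 0.0235.
Recurrence: B ← B·(1+r) − £1,150.00.
Month 1: interest £498.36; balance after payment £20,555.14.
Month 2: interest £483.05; balance after payment £19,888.19.
Closed form: n = −ln(1 − rB₀/P)/ln(1+r) = −ln(0.56664)/ln(1.0235) ≈ 24.454, so the balance reaches zero during payment 25.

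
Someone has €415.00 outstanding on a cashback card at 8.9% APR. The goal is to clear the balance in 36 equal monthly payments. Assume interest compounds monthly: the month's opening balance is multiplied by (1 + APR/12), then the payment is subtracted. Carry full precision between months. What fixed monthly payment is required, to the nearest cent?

Monthly rate r = 8.9%/12 = 0.741667% = 0.00741667.
Level-payment amortization: P = B₀·r / (1 − (1+r)^(−n)) = 415.00·0.00741667 / (1 − 1.00742^(−36)).
Denominator 1 − (1+r)^(−36) = 0.233572172.
P = 3.07792 / 0.233572172 ≈ 13.18.

€13.18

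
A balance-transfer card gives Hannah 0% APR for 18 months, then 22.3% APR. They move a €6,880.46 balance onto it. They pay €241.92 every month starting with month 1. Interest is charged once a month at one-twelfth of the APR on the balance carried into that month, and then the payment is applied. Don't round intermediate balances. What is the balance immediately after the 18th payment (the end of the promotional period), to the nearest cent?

Promo months 1–18 at r₀ = 0%/12 = 0; months 19+ at r₁ = 22.3%/12 = 0.0185833.
After month 18 (no interest yet): B = €6,880.46 − 18·€241.92 = €2,525.90.

€2,525.90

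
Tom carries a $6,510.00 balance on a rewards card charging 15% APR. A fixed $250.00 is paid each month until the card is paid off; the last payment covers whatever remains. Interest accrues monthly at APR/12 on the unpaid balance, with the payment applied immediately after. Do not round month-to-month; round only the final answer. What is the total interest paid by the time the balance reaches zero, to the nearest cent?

$1,415.12

Monthly rate r = 15%/12 = 1.25% = 0.0125.
Payoff takes n = ⌈−ln(1 − rB₀/P)/ln(1+r)⌉ = ⌈31.699⌉ = 32 payments; the last is $175.12.
Total paid = 31·$250.00 + $175.12 = $7,925.12.
Total interest = total paid − principal = $7,925.12 − $6,510.00 = $1,415.12.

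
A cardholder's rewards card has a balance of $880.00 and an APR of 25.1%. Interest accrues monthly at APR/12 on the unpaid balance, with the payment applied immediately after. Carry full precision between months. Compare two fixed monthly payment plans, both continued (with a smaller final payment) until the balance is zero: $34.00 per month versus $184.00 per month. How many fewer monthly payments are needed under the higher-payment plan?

32 fewer payments

Monthly rate r = 25.1%/12 = 2.09167% = 0.0209167.
At $34.00/mo: n = ⌈−ln(1 − rB₀/P)/ln(1+r)⌉ = 38 payments (last $22.39); total interest = total paid − $880.00 = $400.39.
At $184.00/mo: 6 payments (last $17.01); total interest $57.01.
Payments saved = 38 − 6 = 32.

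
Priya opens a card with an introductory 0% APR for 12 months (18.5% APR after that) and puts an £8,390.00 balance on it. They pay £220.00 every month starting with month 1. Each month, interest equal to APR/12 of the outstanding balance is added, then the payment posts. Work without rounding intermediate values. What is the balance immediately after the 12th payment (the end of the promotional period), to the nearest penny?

£5,750.00

Promo months 1–12 at r₀ = 0%/12 = 0; months 13+ at r₁ = 18.5%/12 = 0.0154167.
After month 12 (no interest yet): B = £8,390.00 − 12·£220.00 = £5,750.00.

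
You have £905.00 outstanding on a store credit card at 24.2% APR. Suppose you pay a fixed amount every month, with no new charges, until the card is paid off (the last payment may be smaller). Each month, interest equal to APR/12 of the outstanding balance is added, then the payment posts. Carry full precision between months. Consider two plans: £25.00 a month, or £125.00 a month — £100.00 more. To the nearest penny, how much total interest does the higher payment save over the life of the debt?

£651.43

Monthly rate r = 24.2%/12 = 2.01667% = 0.0201667.
At £25.00/mo: n = ⌈−ln(1 − rB₀/P)/ln(1+r)⌉ = 66 payments (last £14.67); total interest = total paid − £905.00 = £734.67.
At £125.00/mo: 8 payments (last £113.24); total interest £83.24.
Interest saved = £734.67 − £83.24 = £651.43.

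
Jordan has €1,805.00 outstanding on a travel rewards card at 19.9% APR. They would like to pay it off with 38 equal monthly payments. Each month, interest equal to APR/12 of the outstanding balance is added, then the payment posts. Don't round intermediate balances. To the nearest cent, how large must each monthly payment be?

€64.41

Monthly rate r = 19.9%/12 = 1.65833% = 0.0165833.
Level-payment amortization: P = B₀·r / (1 − (1+r)^(−n)) = 1805.00·0.0165833 / (1 − 1.01658^(−38)).
Denominator 1 − (1+r)^(−38) = 0.464737818.
P = 29.9329 / 0.464737818 ≈ 64.41.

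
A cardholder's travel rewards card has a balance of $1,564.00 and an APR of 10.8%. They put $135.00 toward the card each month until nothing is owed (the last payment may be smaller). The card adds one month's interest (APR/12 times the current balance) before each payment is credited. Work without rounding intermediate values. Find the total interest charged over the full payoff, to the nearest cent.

Monthly rate r = 10.8%/12 = 0.9% = 0.009.
Payoff takes n = ⌈−ln(1 − rB₀/P)/ln(1+r)⌉ = ⌈12.290⌉ = 13 payments; the last is $39.23.
Total paid = 12·$135.00 + $39.23 = $1,659.23.
Total interest = total paid − principal = $1,659.23 − $1,564.00 = $95.23.

$95.23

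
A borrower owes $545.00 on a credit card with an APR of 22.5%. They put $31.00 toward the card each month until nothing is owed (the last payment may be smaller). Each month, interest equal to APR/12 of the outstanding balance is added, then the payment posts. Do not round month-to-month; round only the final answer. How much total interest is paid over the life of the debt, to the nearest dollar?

Monthly rate r = 22.5%/12 = 1.875% = 0.01875.
Payoff takes n = ⌈−ln(1 − rB₀/P)/ln(1+r)⌉ = ⌈21.529⌉ = 22 payments; the last is $16.48.
Total paid = 21·$31.00 + $16.48 = $667.48.
Total interest = total paid − principal = $667.48 − $545.00 = $122.48.

$122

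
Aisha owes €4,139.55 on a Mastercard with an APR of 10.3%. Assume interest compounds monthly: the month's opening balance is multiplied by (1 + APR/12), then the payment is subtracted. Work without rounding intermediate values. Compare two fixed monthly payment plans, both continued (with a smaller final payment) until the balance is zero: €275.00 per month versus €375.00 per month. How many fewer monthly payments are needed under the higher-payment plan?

Monthly rate r = 10.3%/12 = 0.858333% = 0.00858333.
At €275.00/mo: n = ⌈−ln(1 − rB₀/P)/ln(1+r)⌉ = 17 payments (last €51.67); total interest = total paid − €4,139.55 = €312.12.
At €375.00/mo: 12 payments (last €243.00); total interest €228.45.
Payments saved = 17 − 12 = 5.

5 fewer payments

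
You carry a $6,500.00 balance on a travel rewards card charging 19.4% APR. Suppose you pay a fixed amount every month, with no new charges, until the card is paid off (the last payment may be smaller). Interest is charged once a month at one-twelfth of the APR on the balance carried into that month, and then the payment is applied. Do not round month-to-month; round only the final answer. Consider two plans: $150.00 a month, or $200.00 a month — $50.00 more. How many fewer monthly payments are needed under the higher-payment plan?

29 fewer payments

Monthly rate r = 19.4%/12 = 1.61667% = 0.0161667.
At $150.00/mo: n = ⌈−ln(1 − rB₀/P)/ln(1+r)⌉ = 76 payments (last $28.46); total interest = total paid − $6,500.00 = $4,778.46.
At $200.00/mo: 47 payments (last $95.16); total interest $2,795.16.
Payments saved = 76 − 47 = 29.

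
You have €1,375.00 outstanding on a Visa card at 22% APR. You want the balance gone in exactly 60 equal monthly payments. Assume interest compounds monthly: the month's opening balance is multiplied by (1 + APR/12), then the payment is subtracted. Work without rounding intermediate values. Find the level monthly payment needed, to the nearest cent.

€37.98

Monthly rate r = 22%/12 = 1.83333% = 0.0183333.
Level-payment amortization: P = B₀·r / (1 − (1+r)^(−n)) = 1375.00·0.0183333 / (1 − 1.01833^(−60)).
Denominator 1 − (1+r)^(−60) = 0.663796362.
P = 25.2083 / 0.663796362 ≈ 37.98.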